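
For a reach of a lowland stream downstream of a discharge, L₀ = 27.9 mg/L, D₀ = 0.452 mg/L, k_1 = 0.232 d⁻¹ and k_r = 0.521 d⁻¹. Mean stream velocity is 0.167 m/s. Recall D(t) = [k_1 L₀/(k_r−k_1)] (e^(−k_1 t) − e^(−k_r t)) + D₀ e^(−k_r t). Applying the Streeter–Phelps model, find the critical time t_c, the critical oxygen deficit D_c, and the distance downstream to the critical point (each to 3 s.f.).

t_c ≈ 2.73 d; D_c ≈ 6.60 mg/L; x_c ≈ 39.4 km

With k_r/k_1 = 2.246 and 1 − D₀(k_r−k_1)/(k_1 L₀) = 0.9798,
t_c = ln(2.246 × 0.9798) / (0.521 − 0.232) = ln(2.200) / 0.2890 = 0.7886/0.2890 = 2.729 d.
D_c = (k_1/k_r) L₀ e^(−k_1 t_c) = (0.232/0.521) × 27.9 × e^(−0.232×2.729) = 0.4453 × 27.9 × 0.5310 = 6.596 mg/L.
x_c = v t_c = 0.167 m/s × 2.729 d × 86400 s/d = 39370 m ≈ 39.4 km.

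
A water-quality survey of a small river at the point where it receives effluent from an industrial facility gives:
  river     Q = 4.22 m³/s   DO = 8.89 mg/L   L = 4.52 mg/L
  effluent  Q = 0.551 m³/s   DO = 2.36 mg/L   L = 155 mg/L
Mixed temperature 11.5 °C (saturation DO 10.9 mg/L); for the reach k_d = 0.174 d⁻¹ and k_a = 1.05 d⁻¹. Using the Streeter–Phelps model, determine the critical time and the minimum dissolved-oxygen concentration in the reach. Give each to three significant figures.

Mixed DO = (4.22×8.89 + 0.551×2.36)/(4.22+0.551) = 38.82/4.771 = 8.136 mg/L.
Mixed L₀ = (4.22×4.52 + 0.551×155)/(4.771) = 104.5/4.771 = 21.90 mg/L.
Initial deficit D₀ = C_s − DO₀ = 10.9 − 8.136 = 2.764 mg/L.
t_c = (1/0.8760) ln[(1.05/0.174)(1 − 2.764×0.8760/(0.174×21.90))] = 1.142 × ln(2.200) = 0.8999 d.
D_c = (0.174/1.05) × 21.90 × e^(−0.174×0.8999) = 0.1657 × 21.90 × 0.8551 = 3.103 mg/L.
Minimum DO = 10.9 − 3.103 = 7.797 mg/L.

t_c ≈ 0.900 d; minimum DO ≈ 7.80 mg/L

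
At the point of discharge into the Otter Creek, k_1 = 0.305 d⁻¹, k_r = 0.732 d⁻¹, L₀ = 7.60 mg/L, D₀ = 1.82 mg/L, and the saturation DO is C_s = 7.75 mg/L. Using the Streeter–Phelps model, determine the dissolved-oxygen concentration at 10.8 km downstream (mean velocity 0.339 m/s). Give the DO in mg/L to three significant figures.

DO ≈ 5.65 mg/L

Travel time t = x/v = 10.8 km / (0.339 m/s) = 10800 m / 0.339 m/s = 31860 s = 0.3687 d.
k_1 L₀/(k_r−k_1) = 0.305×7.60/(0.732−0.305) = 2.318/0.4270 = 5.429 mg/L.
e^(−k_1 t) = e^(−0.305×0.3687) = 0.8936; e^(−k_r t) = e^(−0.732×0.3687) = 0.7634.
D = 5.429 × (0.8936 − 0.7634) + 1.82 × 0.7634 = 0.7067 + 1.389 = 2.096 mg/L.
DO = C_s − D = 7.75 − 2.096 = 5.654 mg/L.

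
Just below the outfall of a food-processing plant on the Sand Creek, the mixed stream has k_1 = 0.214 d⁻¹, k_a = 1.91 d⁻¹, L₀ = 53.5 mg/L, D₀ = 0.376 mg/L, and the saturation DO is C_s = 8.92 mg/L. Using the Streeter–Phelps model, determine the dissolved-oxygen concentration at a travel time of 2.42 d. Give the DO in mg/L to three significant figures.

k_1 L₀/(k_a−k_1) = 0.214×53.5/(1.91−0.214) = 11.45/1.696 = 6.751 mg/L.
e^(−k_1 t) = e^(−0.214×2.420) = 0.5958; e^(−k_a t) = e^(−1.91×2.420) = 0.009831.
D = 6.751 × (0.5958 − 0.009831) + 0.376 × 0.009831 = 3.956 + 0.003697 = 3.959 mg/L.
DO = C_s − D = 8.92 − 3.959 = 4.961 mg/L.

DO ≈ 4.96 mg/L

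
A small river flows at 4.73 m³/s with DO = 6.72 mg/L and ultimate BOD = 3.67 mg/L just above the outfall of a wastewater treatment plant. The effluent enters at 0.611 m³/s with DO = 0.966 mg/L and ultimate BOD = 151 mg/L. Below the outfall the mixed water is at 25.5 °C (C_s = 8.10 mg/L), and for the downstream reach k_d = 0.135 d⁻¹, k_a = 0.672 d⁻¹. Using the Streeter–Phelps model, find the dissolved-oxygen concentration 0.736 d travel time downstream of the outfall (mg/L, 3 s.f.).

Mixed DO = (4.73×6.72 + 0.611×0.966)/(4.73+0.611) = 32.38/5.341 = 6.062 mg/L.
Mixed L₀ = (4.73×3.67 + 0.611×151)/(5.341) = 109.6/5.341 = 20.52 mg/L.
Initial deficit D₀ = C_s − DO₀ = 8.10 − 6.062 = 2.038 mg/L.
D(0.736) = [0.135×20.52/(0.672−0.135)](e^(−0.135×0.736) − e^(−0.672×0.736)) + 2.038 e^(−0.672×0.736)
= 5.160 × (0.9054 − 0.6098) + 2.038 × 0.6098 = 2.768 mg/L.
DO = 8.10 − 2.768 = 5.332 mg/L.

DO ≈ 5.33 mg/L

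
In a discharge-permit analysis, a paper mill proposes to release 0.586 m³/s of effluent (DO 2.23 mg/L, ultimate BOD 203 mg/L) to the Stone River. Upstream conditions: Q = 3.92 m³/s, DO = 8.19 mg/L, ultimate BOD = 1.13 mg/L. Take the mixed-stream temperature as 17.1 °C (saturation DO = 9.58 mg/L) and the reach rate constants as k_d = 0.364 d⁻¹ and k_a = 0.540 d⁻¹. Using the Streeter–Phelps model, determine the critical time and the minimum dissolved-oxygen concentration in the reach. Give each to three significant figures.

Mixed DO = (3.92×8.19 + 0.586×2.23)/(3.92+0.586) = 33.41/4.506 = 7.415 mg/L.
Mixed L₀ = (3.92×1.13 + 0.586×203)/(4.506) = 123.4/4.506 = 27.38 mg/L.
Initial deficit D₀ = C_s − DO₀ = 9.58 − 7.415 = 2.165 mg/L.
t_c = (1/0.1760) ln[(0.540/0.364)(1 − 2.165×0.1760/(0.364×27.38))] = 5.682 × ln(1.427) = 2.020 d.
D_c = (0.364/0.540) × 27.38 × e^(−0.364×2.020) = 0.6741 × 27.38 × 0.4795 = 8.850 mg/L.
Minimum DO = 9.58 − 8.850 = 0.7301 mg/L.

t_c ≈ 2.02 d; minimum DO ≈ 0.730 mg/L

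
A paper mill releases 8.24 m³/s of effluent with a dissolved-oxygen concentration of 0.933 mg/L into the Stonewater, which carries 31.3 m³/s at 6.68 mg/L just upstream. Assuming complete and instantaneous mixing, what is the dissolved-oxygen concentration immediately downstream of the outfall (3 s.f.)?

Flow-weighted mixing: C = (Q_r C_r + Q_w C_w)/(Q_r + Q_w)
= (31.3×6.68 + 8.24×0.933)/(31.3 + 8.24) = 216.8/39.54 = 5.482 mg/L.

5.48 mg/L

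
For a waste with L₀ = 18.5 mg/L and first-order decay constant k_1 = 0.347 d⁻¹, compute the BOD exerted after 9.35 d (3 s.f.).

y ≈ 17.8 mg/L

y_t = L₀(1 − e^(−k_1 t)) = 18.5 × (1 − e^(−0.347×9.35))
= 18.5 × (1 − 0.03899) = 18.5 × 0.9610 = 17.78 mg/L.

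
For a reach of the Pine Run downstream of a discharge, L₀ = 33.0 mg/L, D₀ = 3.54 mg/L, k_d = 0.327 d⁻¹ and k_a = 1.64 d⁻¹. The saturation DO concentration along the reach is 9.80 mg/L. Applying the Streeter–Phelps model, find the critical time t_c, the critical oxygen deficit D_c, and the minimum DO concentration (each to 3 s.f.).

With k_a/k_d = 5.015 and 1 − D₀(k_a−k_d)/(k_d L₀) = 0.5693,
t_c = ln(5.015 × 0.5693) / (1.64 − 0.327) = ln(2.855) / 1.313 = 1.049/1.313 = 0.7990 d.
D_c = (k_d/k_a) L₀ e^(−k_d t_c) = (0.327/1.64) × 33.0 × e^(−0.327×0.7990) = 0.1994 × 33.0 × 0.7701 = 5.067 mg/L.
Minimum DO = C_s − D_c = 9.80 − 5.067 = 4.733 mg/L.

t_c ≈ 0.799 d; D_c ≈ 5.07 mg/L; min DO ≈ 4.73 mg/L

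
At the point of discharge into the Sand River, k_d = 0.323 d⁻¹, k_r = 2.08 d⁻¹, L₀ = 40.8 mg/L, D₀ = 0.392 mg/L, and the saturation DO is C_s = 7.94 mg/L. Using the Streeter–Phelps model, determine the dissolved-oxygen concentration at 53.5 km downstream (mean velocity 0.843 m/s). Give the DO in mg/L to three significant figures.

DO ≈ 3.57 mg/L

Travel time t = x/v = 53.5 km / (0.843 m/s) = 53500 m / 0.843 m/s = 63460 s = 0.7345 d.
k_d L₀/(k_r−k_d) = 0.323×40.8/(2.08−0.323) = 13.18/1.757 = 7.501 mg/L.
e^(−k_d t) = e^(−0.323×0.7345) = 0.7888; e^(−k_r t) = e^(−2.08×0.7345) = 0.2170.
D = 7.501 × (0.7888 − 0.2170) + 0.392 × 0.2170 = 4.289 + 0.08507 = 4.374 mg/L.
DO = C_s − D = 7.94 − 4.374 = 3.566 mg/L.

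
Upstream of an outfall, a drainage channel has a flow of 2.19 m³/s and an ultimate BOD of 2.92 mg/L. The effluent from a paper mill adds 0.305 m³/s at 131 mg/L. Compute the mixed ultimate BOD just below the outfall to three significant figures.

Flow-weighted mixing: C = (Q_r C_r + Q_w C_w)/(Q_r + Q_w)
= (2.19×2.92 + 0.305×131)/(2.19 + 0.305) = 46.35/2.495 = 18.58 mg/L.

18.6 mg/L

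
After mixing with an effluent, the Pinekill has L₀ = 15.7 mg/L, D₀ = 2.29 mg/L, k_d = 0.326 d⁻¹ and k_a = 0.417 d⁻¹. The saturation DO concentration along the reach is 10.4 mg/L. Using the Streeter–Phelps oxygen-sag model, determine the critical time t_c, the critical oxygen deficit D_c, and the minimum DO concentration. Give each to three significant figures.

With k_a/k_d = 1.279 and 1 − D₀(k_a−k_d)/(k_d L₀) = 0.9593,
t_c = ln(1.279 × 0.9593) / (0.417 − 0.326) = ln(1.227) / 0.09100 = 0.2046/0.09100 = 2.249 d.
L(t_c) = L₀ e^(−k_d t_c) = 15.7 × 0.4804 = 7.543 mg/L, and at the critical point k_a D_c = k_d L, so D_c = (0.326/0.417) × 7.543 = 5.897 mg/L.
Minimum DO = C_s − D_c = 10.4 − 5.897 = 4.503 mg/L.

t_c ≈ 2.25 d; D_c ≈ 5.90 mg/L; min DO ≈ 4.50 mg/L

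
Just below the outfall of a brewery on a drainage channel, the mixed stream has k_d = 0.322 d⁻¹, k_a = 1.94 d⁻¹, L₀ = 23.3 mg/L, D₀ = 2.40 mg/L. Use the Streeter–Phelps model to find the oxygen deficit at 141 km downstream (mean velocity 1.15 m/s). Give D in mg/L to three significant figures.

Travel time t = x/v = 141 km / (1.15 m/s) = 141000 m / 1.15 m/s = 122600 s = 1.419 d.
k_d L₀/(k_a−k_d) = 0.322×23.3/(1.94−0.322) = 7.503/1.618 = 4.637 mg/L.
e^(−k_d t) = e^(−0.322×1.419) = 0.6332; e^(−k_a t) = e^(−1.94×1.419) = 0.06374.
D = 4.637 × (0.6332 − 0.06374) + 2.40 × 0.06374 = 2.641 + 0.1530 = 2.794 mg/L.

D ≈ 2.79 mg/L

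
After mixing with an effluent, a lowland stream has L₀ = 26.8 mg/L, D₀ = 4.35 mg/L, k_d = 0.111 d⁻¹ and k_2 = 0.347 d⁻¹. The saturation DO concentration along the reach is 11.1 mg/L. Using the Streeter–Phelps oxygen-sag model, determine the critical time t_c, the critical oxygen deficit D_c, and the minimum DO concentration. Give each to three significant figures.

t_c ≈ 3.04 d; D_c ≈ 6.12 mg/L; min DO ≈ 4.98 mg/L

At the critical point dD/dt = 0, so k_d L₀ e^(−k_d t) = k_2 D. Substituting D(t) from the Streeter–Phelps equation and solving for t gives
t_c = ln[(k_2/k_d)(1 − D₀(k_2−k_d)/(k_d L₀))] / (k_2−k_d).
Here k_2−k_d = 0.2360 d⁻¹ and 1 − D₀(k_2−k_d)/(k_d L₀) = 1 − 4.35×0.2360/(0.111×26.8) = 0.6549, so
t_c = ln(3.126 × 0.6549) / 0.2360 = 0.7165 / 0.2360 = 3.036 d.
D_c = (k_d/k_2) L₀ e^(−k_d t_c) = (0.111/0.347) × 26.8 × e^(−0.111×3.036) = 0.3199 × 26.8 × 0.7139 = 6.120 mg/L.
Minimum DO = C_s − D_c = 11.1 − 6.120 = 4.980 mg/L.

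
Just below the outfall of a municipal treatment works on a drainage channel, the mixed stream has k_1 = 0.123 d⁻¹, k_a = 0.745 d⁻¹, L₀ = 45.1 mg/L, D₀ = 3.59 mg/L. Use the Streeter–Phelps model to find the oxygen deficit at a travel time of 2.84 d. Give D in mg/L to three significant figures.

D ≈ 5.65 mg/L

k_1 L₀/(k_a−k_1) = 0.123×45.1/(0.745−0.123) = 5.547/0.6220 = 8.918 mg/L.
e^(−k_1 t) = e^(−0.123×2.840) = 0.7052; e^(−k_a t) = e^(−0.745×2.840) = 0.1205.
D = 8.918 × (0.7052 − 0.1205) + 3.59 × 0.1205 = 5.214 + 0.4327 = 5.647 mg/L.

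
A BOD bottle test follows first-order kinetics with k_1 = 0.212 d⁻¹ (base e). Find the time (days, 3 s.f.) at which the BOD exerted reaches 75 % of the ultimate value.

t ≈ 6.54 d

y/L₀ = 1 − e^(−k_1 t) = 0.75 ⇒ e^(−k_1 t) = 0.250
t = −ln(0.250) / 0.212 = 1.386 / 0.212 = 6.539 d.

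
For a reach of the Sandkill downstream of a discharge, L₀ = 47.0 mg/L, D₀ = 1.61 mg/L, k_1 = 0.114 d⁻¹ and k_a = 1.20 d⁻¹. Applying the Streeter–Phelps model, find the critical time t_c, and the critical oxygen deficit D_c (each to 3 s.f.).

t_c ≈ 1.80 d; D_c ≈ 3.64 mg/L

At the critical point dD/dt = 0, so k_1 L₀ e^(−k_1 t) = k_a D. Substituting D(t) from the Streeter–Phelps equation and solving for t gives
t_c = ln[(k_a/k_1)(1 − D₀(k_a−k_1)/(k_1 L₀))] / (k_a−k_1).
Here k_a−k_1 = 1.086 d⁻¹ and 1 − D₀(k_a−k_1)/(k_1 L₀) = 1 − 1.61×1.086/(0.114×47.0) = 0.6737, so
t_c = ln(10.53 × 0.6737) / 1.086 = 1.959 / 1.086 = 1.804 d.
D_c = (k_1/k_a) L₀ e^(−k_1 t_c) = (0.114/1.20) × 47.0 × e^(−0.114×1.804) = 0.09500 × 47.0 × 0.8141 = 3.635 mg/L.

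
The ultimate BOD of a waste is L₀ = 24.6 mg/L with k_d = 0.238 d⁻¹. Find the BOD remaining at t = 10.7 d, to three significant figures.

L_t = L₀ e^(−k_d t) = 24.6 × e^(−0.238×10.7) = 24.6 × 0.07835 = 1.927 mg/L.

L ≈ 1.93 mg/L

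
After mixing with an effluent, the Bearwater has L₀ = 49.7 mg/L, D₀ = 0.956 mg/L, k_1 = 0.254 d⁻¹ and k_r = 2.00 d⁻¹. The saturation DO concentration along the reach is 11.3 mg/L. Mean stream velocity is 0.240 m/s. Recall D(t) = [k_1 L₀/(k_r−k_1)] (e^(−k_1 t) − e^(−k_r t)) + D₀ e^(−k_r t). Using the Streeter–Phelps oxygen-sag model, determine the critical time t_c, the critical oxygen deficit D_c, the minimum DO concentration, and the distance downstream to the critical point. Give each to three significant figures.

t_c ≈ 1.10 d; D_c ≈ 4.77 mg/L; min DO ≈ 6.53 mg/L; x_c ≈ 22.8 km

At the critical point dD/dt = 0, so k_1 L₀ e^(−k_1 t) = k_r D. Substituting D(t) from the Streeter–Phelps equation and solving for t gives
t_c = ln[(k_r/k_1)(1 − D₀(k_r−k_1)/(k_1 L₀))] / (k_r−k_1).
Here k_r−k_1 = 1.746 d⁻¹ and 1 − D₀(k_r−k_1)/(k_1 L₀) = 1 − 0.956×1.746/(0.254×49.7) = 0.8678, so
t_c = ln(7.874 × 0.8678) / 1.746 = 1.922 / 1.746 = 1.101 d.
D_c = (k_1/k_r) L₀ e^(−k_1 t_c) = (0.254/2.00) × 49.7 × e^(−0.254×1.101) = 0.1270 × 49.7 × 0.7561 = 4.772 mg/L.
Minimum DO = C_s − D_c = 11.3 − 4.772 = 6.528 mg/L.
x_c = v t_c = 0.240 m/s × 1.101 d × 86400 s/d = 22820 m ≈ 22.8 km.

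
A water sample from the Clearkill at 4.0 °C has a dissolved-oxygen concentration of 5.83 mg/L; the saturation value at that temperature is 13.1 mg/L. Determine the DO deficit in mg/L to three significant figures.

D = C_s − C = 13.1 − 5.83 = 7.27 mg/L.

D ≈ 7.27 mg/L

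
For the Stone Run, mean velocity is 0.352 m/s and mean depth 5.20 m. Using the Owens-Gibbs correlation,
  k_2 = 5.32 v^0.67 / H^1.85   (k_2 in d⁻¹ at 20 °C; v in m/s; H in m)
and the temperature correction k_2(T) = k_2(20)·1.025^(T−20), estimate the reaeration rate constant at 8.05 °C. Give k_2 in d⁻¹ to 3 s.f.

k_2(20) = 5.32 × 0.352^0.67 / 5.20^1.85 = 5.32 × 0.4968 / 21.12 = 0.1252 d⁻¹.
k_2(8.05) = 0.1252 × 1.025^(8.05−20) = 0.1252 × 0.7445 = 0.09318 d⁻¹.

k_2 ≈ 0.0932 d⁻¹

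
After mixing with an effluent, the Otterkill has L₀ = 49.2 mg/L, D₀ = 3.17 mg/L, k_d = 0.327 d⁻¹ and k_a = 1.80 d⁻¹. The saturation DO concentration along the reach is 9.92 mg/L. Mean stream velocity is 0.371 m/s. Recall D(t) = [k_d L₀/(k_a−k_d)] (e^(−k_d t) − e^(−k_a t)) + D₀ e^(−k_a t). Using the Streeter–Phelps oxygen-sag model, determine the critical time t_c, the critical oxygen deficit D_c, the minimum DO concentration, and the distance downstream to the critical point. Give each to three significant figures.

t_c = [1/(k_a−k_d)] ln[(k_a/k_d)(1 − D₀(k_a−k_d)/(k_d L₀))]
= [1/(1.80−0.327)] ln[(1.80/0.327)(1 − 3.17×1.473/(0.327×49.2))]
= (1/1.473) ln[5.505 × 0.7098] = 0.6789 × ln(3.907) = 0.6789 × 1.363 = 0.9252 d.
L(t_c) = L₀ e^(−k_d t_c) = 49.2 × 0.7389 = 36.36 mg/L, and at the critical point k_a D_c = k_d L, so D_c = (0.327/1.80) × 36.36 = 6.605 mg/L.
Minimum DO = C_s − D_c = 9.92 − 6.605 = 3.315 mg/L.
x_c = v t_c = 0.371 m/s × 0.9252 d × 86400 s/d = 29660 m ≈ 29.7 km.

t_c ≈ 0.925 d; D_c ≈ 6.60 mg/L; min DO ≈ 3.32 mg/L; x_c ≈ 29.7 km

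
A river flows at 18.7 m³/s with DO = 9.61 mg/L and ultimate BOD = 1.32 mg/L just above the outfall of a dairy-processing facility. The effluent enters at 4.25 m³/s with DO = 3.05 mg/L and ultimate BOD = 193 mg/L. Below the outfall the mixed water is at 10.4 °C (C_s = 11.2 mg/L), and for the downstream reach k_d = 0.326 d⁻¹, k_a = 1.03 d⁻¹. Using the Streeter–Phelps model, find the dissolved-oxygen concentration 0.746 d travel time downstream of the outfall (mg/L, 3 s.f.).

Mixed DO = (18.7×9.61 + 4.25×3.05)/(18.7+4.25) = 192.7/22.95 = 8.395 mg/L.
Mixed L₀ = (18.7×1.32 + 4.25×193)/(22.95) = 844.9/22.95 = 36.82 mg/L.
Initial deficit D₀ = C_s − DO₀ = 11.2 − 8.395 = 2.805 mg/L.
D(0.746) = [0.326×36.82/(1.03−0.326)](e^(−0.326×0.746) − e^(−1.03×0.746)) + 2.805 e^(−1.03×0.746)
= 17.05 × (0.7841 − 0.4638) + 2.805 × 0.4638 = 6.762 mg/L.
DO = 11.2 − 6.762 = 4.438 mg/L.

DO ≈ 4.44 mg/L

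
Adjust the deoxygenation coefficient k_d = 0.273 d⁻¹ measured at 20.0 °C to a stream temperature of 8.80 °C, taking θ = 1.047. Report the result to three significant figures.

k_d ≈ 0.163 d⁻¹

k_d(T₂) = k_d(T₁) · θ^(T₂−T₁) = 0.273 × 1.047^(8.80−20.0)
= 0.273 × 1.047^-11.2 = 0.273 × 0.5979 = 0.1632 d⁻¹.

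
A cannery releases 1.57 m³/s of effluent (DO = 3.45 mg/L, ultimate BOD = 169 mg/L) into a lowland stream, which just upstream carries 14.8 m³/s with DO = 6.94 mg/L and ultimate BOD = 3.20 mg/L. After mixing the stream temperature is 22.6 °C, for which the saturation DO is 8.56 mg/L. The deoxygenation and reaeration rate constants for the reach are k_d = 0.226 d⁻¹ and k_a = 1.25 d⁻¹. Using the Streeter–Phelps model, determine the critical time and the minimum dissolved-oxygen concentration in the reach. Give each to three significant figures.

Mixed DO = (14.8×6.94 + 1.57×3.45)/(14.8+1.57) = 108.1/16.37 = 6.605 mg/L.
Mixed L₀ = (14.8×3.20 + 1.57×169)/(16.37) = 312.7/16.37 = 19.10 mg/L.
Initial deficit D₀ = C_s − DO₀ = 8.56 − 6.605 = 1.955 mg/L.
t_c = (1/1.024) ln[(1.25/0.226)(1 − 1.955×1.024/(0.226×19.10))] = 0.9766 × ln(2.966) = 1.062 d.
D_c = (0.226/1.25) × 19.10 × e^(−0.226×1.062) = 0.1808 × 19.10 × 0.7866 = 2.717 mg/L.
Minimum DO = 8.56 − 2.717 = 5.843 mg/L.

t_c ≈ 1.06 d; minimum DO ≈ 5.84 mg/L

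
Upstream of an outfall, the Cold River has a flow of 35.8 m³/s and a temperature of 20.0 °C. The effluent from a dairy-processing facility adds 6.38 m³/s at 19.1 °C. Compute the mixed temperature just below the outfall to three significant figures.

19.9 °C

Flow-weighted mixing: C = (Q_r C_r + Q_w C_w)/(Q_r + Q_w)
= (35.8×20.0 + 6.38×19.1)/(35.8 + 6.38) = 837.9/42.18 = 19.86 °C.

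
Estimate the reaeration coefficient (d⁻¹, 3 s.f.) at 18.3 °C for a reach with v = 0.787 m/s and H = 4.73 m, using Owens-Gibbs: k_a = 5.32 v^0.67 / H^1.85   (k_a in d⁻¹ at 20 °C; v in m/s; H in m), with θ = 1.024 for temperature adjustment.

k_a ≈ 0.246 d⁻¹

k_a(20) = 5.32 × 0.787^0.67 / 4.73^1.85 = 5.32 × 0.8517 / 17.72 = 0.2557 d⁻¹.
k_a(18.3) = 0.2557 × 1.024^(18.3−20) = 0.2557 × 0.9605 = 0.2456 d⁻¹.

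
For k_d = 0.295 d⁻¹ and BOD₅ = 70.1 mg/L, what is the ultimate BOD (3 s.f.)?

BOD₅ = L₀(1 − e^(−5k_d)) ⇒ L₀ = BOD₅ / (1 − e^(−5×0.295))
= 70.1 / (1 − 0.2288) = 70.1 / 0.7712 = 90.89 mg/L.

L₀ ≈ 90.9 mg/L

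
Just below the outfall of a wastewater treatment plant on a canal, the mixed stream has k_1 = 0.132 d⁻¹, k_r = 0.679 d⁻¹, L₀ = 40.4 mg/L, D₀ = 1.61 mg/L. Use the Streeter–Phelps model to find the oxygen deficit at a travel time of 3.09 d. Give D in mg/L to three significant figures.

D ≈ 5.49 mg/L

k_1 L₀/(k_r−k_1) = 0.132×40.4/(0.679−0.132) = 5.333/0.5470 = 9.749 mg/L.
e^(−k_1 t) = e^(−0.132×3.090) = 0.6651; e^(−k_r t) = e^(−0.679×3.090) = 0.1227.
D = 9.749 × (0.6651 − 0.1227) + 1.61 × 0.1227 = 5.288 + 0.1975 = 5.485 mg/L.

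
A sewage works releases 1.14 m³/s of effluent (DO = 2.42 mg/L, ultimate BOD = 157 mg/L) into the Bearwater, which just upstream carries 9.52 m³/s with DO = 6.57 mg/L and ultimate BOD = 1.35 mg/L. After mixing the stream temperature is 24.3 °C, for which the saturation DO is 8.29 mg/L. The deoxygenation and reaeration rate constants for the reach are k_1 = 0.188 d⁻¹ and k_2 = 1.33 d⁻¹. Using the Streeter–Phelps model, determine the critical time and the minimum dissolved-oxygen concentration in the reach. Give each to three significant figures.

t_c ≈ 0.565 d; minimum DO ≈ 6.00 mg/L

Mixed DO = (9.52×6.57 + 1.14×2.42)/(9.52+1.14) = 65.31/10.66 = 6.126 mg/L.
Mixed L₀ = (9.52×1.35 + 1.14×157)/(10.66) = 191.8/10.66 = 18.00 mg/L.
Initial deficit D₀ = C_s − DO₀ = 8.29 − 6.126 = 2.164 mg/L.
t_c = (1/1.142) ln[(1.33/0.188)(1 − 2.164×1.142/(0.188×18.00))] = 0.8757 × ln(1.907) = 0.5654 d.
D_c = (0.188/1.33) × 18.00 × e^(−0.188×0.5654) = 0.1414 × 18.00 × 0.8992 = 2.287 mg/L.
Minimum DO = 8.29 − 2.287 = 6.003 mg/L.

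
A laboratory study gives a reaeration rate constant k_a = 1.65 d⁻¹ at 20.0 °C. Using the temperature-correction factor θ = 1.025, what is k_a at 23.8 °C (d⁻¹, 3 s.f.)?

k_a(T₂) = k_a(T₁) · θ^(T₂−T₁) = 1.65 × 1.025^(23.8−20.0)
= 1.65 × 1.025^3.80 = 1.65 × 1.098 = 1.812 d⁻¹.

k_a ≈ 1.81 d⁻¹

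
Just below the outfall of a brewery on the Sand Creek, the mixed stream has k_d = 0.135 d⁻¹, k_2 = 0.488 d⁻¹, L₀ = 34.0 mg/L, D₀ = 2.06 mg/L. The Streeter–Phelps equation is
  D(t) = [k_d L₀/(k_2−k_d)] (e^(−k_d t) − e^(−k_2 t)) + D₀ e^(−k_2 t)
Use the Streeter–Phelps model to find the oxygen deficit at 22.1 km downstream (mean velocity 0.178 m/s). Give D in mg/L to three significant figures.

Travel time t = x/v = 22.1 km / (0.178 m/s) = 22100 m / 0.178 m/s = 124200 s = 1.437 d.
k_d L₀/(k_2−k_d) = 0.135×34.0/(0.488−0.135) = 4.590/0.3530 = 13.00 mg/L.
e^(−k_d t) = e^(−0.135×1.437) = 0.8237; e^(−k_2 t) = e^(−0.488×1.437) = 0.4960.
D = 13.00 × (0.8237 − 0.4960) + 2.06 × 0.4960 = 4.261 + 1.022 = 5.283 mg/L.

D ≈ 5.28 mg/L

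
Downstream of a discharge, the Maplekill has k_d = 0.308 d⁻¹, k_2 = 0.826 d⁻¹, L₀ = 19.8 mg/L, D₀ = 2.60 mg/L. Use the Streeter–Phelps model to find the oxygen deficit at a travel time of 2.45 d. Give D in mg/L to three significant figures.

D ≈ 4.32 mg/L

k_d L₀/(k_2−k_d) = 0.308×19.8/(0.826−0.308) = 6.098/0.5180 = 11.77 mg/L.
e^(−k_d t) = e^(−0.308×2.450) = 0.4702; e^(−k_2 t) = e^(−0.826×2.450) = 0.1322.
D = 11.77 × (0.4702 − 0.1322) + 2.60 × 0.1322 = 3.980 + 0.3436 = 4.323 mg/L.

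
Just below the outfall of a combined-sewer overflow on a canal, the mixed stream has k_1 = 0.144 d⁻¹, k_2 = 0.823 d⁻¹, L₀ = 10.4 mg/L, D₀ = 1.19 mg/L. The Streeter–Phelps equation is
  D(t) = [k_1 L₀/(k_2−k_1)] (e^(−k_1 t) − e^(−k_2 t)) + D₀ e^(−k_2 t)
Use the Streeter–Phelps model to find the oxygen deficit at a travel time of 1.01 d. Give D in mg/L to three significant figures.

D ≈ 1.46 mg/L

k_1 L₀/(k_2−k_1) = 0.144×10.4/(0.823−0.144) = 1.498/0.6790 = 2.206 mg/L.
e^(−k_1 t) = e^(−0.144×1.010) = 0.8646; e^(−k_2 t) = e^(−0.823×1.010) = 0.4355.
D = 2.206 × (0.8646 − 0.4355) + 1.19 × 0.4355 = 0.9465 + 0.5183 = 1.465 mg/L.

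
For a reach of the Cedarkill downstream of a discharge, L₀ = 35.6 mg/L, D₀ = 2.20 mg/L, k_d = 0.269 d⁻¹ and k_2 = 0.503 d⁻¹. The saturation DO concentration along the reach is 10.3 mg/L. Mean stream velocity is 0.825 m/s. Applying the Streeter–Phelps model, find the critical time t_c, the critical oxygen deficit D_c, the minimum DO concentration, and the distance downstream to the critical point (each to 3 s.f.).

t_c ≈ 2.44 d; D_c ≈ 9.88 mg/L; min DO ≈ 0.420 mg/L; x_c ≈ 174 km

At the critical point dD/dt = 0, so k_d L₀ e^(−k_d t) = k_2 D. Substituting D(t) from the Streeter–Phelps equation and solving for t gives
t_c = ln[(k_2/k_d)(1 − D₀(k_2−k_d)/(k_d L₀))] / (k_2−k_d).
Here k_2−k_d = 0.2340 d⁻¹ and 1 − D₀(k_2−k_d)/(k_d L₀) = 1 − 2.20×0.2340/(0.269×35.6) = 0.9462, so
t_c = ln(1.870 × 0.9462) / 0.2340 = 0.5706 / 0.2340 = 2.439 d.
D_c = (k_d/k_2) L₀ e^(−k_d t_c) = (0.269/0.503) × 35.6 × e^(−0.269×2.439) = 0.5348 × 35.6 × 0.5189 = 9.880 mg/L.
Minimum DO = C_s − D_c = 10.3 − 9.880 = 0.4202 mg/L.
x_c = v t_c = 0.825 m/s × 2.439 d × 86400 s/d = 173800 m ≈ 174 km.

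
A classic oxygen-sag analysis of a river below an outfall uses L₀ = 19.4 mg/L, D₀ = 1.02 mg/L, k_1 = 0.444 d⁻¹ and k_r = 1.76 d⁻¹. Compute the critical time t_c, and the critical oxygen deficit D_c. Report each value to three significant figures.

t_c ≈ 0.918 d; D_c ≈ 3.26 mg/L

With k_r/k_1 = 3.964 and 1 − D₀(k_r−k_1)/(k_1 L₀) = 0.8442,
t_c = ln(3.964 × 0.8442) / (1.76 − 0.444) = ln(3.346) / 1.316 = 1.208/1.316 = 0.9178 d.
L(t_c) = L₀ e^(−k_1 t_c) = 19.4 × 0.6653 = 12.91 mg/L, and at the critical point k_r D_c = k_1 L, so D_c = (0.444/1.76) × 12.91 = 3.256 mg/L.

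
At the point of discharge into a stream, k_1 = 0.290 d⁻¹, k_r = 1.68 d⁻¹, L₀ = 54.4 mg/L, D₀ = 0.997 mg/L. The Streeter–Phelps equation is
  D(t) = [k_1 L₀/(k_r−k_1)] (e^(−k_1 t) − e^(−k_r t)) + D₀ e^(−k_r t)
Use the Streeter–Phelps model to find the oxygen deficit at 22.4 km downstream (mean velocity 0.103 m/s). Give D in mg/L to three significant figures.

Travel time t = x/v = 22.4 km / (0.103 m/s) = 22400 m / 0.103 m/s = 217500 s = 2.517 d.
k_1 L₀/(k_r−k_1) = 0.290×54.4/(1.68−0.290) = 15.78/1.390 = 11.35 mg/L.
e^(−k_1 t) = e^(−0.290×2.517) = 0.4819; e^(−k_r t) = e^(−1.68×2.517) = 0.01457.
D = 11.35 × (0.4819 − 0.01457) + 0.997 × 0.01457 = 5.304 + 0.01453 = 5.319 mg/L.

D ≈ 5.32 mg/L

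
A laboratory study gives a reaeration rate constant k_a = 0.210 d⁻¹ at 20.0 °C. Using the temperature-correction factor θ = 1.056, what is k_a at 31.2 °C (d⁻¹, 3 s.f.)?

k_a(T₂) = k_a(T₁) · θ^(T₂−T₁) = 0.210 × 1.056^(31.2−20.0)
= 0.210 × 1.056^11.2 = 0.210 × 1.841 = 0.3866 d⁻¹.

k_a ≈ 0.387 d⁻¹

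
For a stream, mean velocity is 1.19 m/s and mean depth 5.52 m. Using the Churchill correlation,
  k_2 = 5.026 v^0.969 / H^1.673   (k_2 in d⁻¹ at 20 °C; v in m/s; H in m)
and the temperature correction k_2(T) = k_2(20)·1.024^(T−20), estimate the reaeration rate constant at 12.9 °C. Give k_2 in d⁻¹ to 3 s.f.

k_2 ≈ 0.288 d⁻¹

k_2(20) = 5.026 × 1.19^0.969 / 5.52^1.673 = 5.026 × 1.184 / 17.43 = 0.3413 d⁻¹.
k_2(12.9) = 0.3413 × 1.024^(12.9−20) = 0.3413 × 0.8450 = 0.2884 d⁻¹.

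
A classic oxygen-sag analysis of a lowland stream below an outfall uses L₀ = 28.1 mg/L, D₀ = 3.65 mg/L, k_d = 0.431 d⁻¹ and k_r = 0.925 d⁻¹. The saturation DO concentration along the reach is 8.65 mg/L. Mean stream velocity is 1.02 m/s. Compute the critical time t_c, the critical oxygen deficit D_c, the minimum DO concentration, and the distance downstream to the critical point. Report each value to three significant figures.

t_c ≈ 1.22 d; D_c ≈ 7.74 mg/L; min DO ≈ 0.910 mg/L; x_c ≈ 107 km

At the critical point dD/dt = 0, so k_d L₀ e^(−k_d t) = k_r D. Substituting D(t) from the Streeter–Phelps equation and solving for t gives
t_c = ln[(k_r/k_d)(1 − D₀(k_r−k_d)/(k_d L₀))] / (k_r−k_d).
Here k_r−k_d = 0.4940 d⁻¹ and 1 − D₀(k_r−k_d)/(k_d L₀) = 1 − 3.65×0.4940/(0.431×28.1) = 0.8511, so
t_c = ln(2.146 × 0.8511) / 0.4940 = 0.6025 / 0.4940 = 1.220 d.
L(t_c) = L₀ e^(−k_d t_c) = 28.1 × 0.5912 = 16.61 mg/L, and at the critical point k_r D_c = k_d L, so D_c = (0.431/0.925) × 16.61 = 7.740 mg/L.
Minimum DO = C_s − D_c = 8.65 − 7.740 = 0.9097 mg/L.
x_c = v t_c = 1.02 m/s × 1.220 d × 86400 s/d = 107500 m ≈ 107 km.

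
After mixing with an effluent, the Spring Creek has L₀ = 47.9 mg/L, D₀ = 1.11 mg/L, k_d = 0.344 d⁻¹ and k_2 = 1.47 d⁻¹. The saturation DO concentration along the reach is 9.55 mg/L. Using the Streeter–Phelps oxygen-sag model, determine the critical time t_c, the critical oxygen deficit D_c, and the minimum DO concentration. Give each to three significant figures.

t_c ≈ 1.22 d; D_c ≈ 7.37 mg/L; min DO ≈ 2.18 mg/L

t_c = [1/(k_2−k_d)] ln[(k_2/k_d)(1 − D₀(k_2−k_d)/(k_d L₀))]
= [1/(1.47−0.344)] ln[(1.47/0.344)(1 − 1.11×1.126/(0.344×47.9))]
= (1/1.126) ln[4.273 × 0.9241] = 0.8881 × ln(3.949) = 0.8881 × 1.373 = 1.220 d.
L(t_c) = L₀ e^(−k_d t_c) = 47.9 × 0.6573 = 31.48 mg/L, and at the critical point k_2 D_c = k_d L, so D_c = (0.344/1.47) × 31.48 = 7.368 mg/L.
Minimum DO = C_s − D_c = 9.55 − 7.368 = 2.182 mg/L.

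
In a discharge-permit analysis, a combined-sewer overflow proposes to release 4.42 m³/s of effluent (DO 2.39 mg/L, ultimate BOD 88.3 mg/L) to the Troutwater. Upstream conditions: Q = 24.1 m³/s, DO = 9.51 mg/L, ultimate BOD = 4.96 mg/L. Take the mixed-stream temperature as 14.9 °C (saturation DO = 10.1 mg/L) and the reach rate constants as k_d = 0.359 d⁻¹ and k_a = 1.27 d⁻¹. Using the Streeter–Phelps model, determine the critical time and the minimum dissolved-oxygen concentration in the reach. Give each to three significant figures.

t_c ≈ 1.09 d; minimum DO ≈ 6.68 mg/L

Mixed DO = (24.1×9.51 + 4.42×2.39)/(24.1+4.42) = 239.8/28.52 = 8.407 mg/L.
Mixed L₀ = (24.1×4.96 + 4.42×88.3)/(28.52) = 509.8/28.52 = 17.88 mg/L.
Initial deficit D₀ = C_s − DO₀ = 10.1 − 8.407 = 1.693 mg/L.
t_c = (1/0.9110) ln[(1.27/0.359)(1 − 1.693×0.9110/(0.359×17.88))] = 1.098 × ln(2.687) = 1.085 d.
D_c = (0.359/1.27) × 17.88 × e^(−0.359×1.085) = 0.2827 × 17.88 × 0.6774 = 3.423 mg/L.
Minimum DO = 10.1 − 3.423 = 6.677 mg/L.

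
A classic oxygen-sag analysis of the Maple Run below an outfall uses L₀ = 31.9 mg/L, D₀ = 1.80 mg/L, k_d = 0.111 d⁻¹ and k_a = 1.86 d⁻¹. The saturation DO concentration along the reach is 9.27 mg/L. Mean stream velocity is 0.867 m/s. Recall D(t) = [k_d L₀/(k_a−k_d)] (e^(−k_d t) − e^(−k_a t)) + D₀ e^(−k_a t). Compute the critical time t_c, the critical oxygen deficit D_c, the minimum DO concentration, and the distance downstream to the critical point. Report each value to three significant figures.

With k_a/k_d = 16.76 and 1 − D₀(k_a−k_d)/(k_d L₀) = 0.1109,
t_c = ln(16.76 × 0.1109) / (1.86 − 0.111) = ln(1.858) / 1.749 = 0.6197/1.749 = 0.3543 d.
L(t_c) = L₀ e^(−k_d t_c) = 31.9 × 0.9614 = 30.67 mg/L, and at the critical point k_a D_c = k_d L, so D_c = (0.111/1.86) × 30.67 = 1.830 mg/L.
Minimum DO = C_s − D_c = 9.27 − 1.830 = 7.440 mg/L.
x_c = v t_c = 0.867 m/s × 0.3543 d × 86400 s/d = 26540 m ≈ 26.5 km.

t_c ≈ 0.354 d; D_c ≈ 1.83 mg/L; min DO ≈ 7.44 mg/L; x_c ≈ 26.5 km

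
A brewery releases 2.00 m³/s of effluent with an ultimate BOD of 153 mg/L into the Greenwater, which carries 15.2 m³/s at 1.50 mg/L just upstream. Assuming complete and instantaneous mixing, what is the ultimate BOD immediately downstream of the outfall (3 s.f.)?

19.1 mg/L

Flow-weighted mixing: C = (Q_r C_r + Q_w C_w)/(Q_r + Q_w)
= (15.2×1.50 + 2.00×153)/(15.2 + 2.00) = 328.8/17.20 = 19.12 mg/L.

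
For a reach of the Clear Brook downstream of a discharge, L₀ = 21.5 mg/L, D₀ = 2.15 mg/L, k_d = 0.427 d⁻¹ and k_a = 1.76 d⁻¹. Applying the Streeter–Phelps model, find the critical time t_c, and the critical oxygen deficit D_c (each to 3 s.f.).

t_c ≈ 0.782 d; D_c ≈ 3.74 mg/L

t_c = [1/(k_a−k_d)] ln[(k_a/k_d)(1 − D₀(k_a−k_d)/(k_d L₀))]
= [1/(1.76−0.427)] ln[(1.76/0.427)(1 − 2.15×1.333/(0.427×21.5))]
= (1/1.333) ln[4.122 × 0.6878] = 0.7502 × ln(2.835) = 0.7502 × 1.042 = 0.7817 d.
L(t_c) = L₀ e^(−k_d t_c) = 21.5 × 0.7162 = 15.40 mg/L, and at the critical point k_a D_c = k_d L, so D_c = (0.427/1.76) × 15.40 = 3.736 mg/L.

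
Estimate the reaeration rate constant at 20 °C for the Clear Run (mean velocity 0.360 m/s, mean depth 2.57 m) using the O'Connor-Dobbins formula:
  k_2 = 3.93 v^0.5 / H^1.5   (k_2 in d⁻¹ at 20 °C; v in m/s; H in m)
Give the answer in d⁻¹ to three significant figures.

k_2 ≈ 0.572 d⁻¹

k_2 = 3.93 × 0.360^0.5 / 2.57^1.5 = 3.93 × 0.6000 / 4.120 = 0.5723 d⁻¹.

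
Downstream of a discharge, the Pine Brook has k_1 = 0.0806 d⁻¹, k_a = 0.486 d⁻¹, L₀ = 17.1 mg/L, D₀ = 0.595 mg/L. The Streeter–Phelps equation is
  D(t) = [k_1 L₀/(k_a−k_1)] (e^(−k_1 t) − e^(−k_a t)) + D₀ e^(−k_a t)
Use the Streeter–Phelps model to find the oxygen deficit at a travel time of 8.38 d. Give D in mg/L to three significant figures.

k_1 L₀/(k_a−k_1) = 0.0806×17.1/(0.486−0.0806) = 1.378/0.4054 = 3.400 mg/L.
e^(−k_1 t) = e^(−0.0806×8.380) = 0.5089; e^(−k_a t) = e^(−0.486×8.380) = 0.01703.
D = 3.400 × (0.5089 − 0.01703) + 0.595 × 0.01703 = 1.672 + 0.01013 = 1.682 mg/L.

D ≈ 1.68 mg/L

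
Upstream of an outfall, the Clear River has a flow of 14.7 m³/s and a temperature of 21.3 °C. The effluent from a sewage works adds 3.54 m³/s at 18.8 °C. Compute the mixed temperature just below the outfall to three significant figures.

Flow-weighted mixing: C = (Q_r C_r + Q_w C_w)/(Q_r + Q_w)
= (14.7×21.3 + 3.54×18.8)/(14.7 + 3.54) = 379.7/18.24 = 20.81 °C.

20.8 °C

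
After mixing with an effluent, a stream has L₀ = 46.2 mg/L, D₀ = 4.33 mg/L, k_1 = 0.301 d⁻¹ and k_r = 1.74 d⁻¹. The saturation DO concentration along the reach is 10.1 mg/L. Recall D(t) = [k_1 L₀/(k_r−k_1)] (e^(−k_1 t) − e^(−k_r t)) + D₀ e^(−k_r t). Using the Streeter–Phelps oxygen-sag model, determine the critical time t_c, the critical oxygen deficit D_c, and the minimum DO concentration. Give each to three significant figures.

t_c ≈ 0.806 d; D_c ≈ 6.27 mg/L; min DO ≈ 3.83 mg/L

With k_r/k_1 = 5.781 and 1 − D₀(k_r−k_1)/(k_1 L₀) = 0.5519,
t_c = ln(5.781 × 0.5519) / (1.74 − 0.301) = ln(3.191) / 1.439 = 1.160/1.439 = 0.8063 d.
L(t_c) = L₀ e^(−k_1 t_c) = 46.2 × 0.7845 = 36.24 mg/L, and at the critical point k_r D_c = k_1 L, so D_c = (0.301/1.74) × 36.24 = 6.270 mg/L.
Minimum DO = C_s − D_c = 10.1 − 6.270 = 3.830 mg/L.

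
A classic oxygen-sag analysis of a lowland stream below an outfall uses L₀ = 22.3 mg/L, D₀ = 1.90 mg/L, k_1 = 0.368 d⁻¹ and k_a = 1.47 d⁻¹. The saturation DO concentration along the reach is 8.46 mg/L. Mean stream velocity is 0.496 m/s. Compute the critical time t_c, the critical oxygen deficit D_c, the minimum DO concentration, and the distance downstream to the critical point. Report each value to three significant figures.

t_c ≈ 0.989 d; D_c ≈ 3.88 mg/L; min DO ≈ 4.58 mg/L; x_c ≈ 42.4 km

t_c = [1/(k_a−k_1)] ln[(k_a/k_1)(1 − D₀(k_a−k_1)/(k_1 L₀))]
= [1/(1.47−0.368)] ln[(1.47/0.368)(1 − 1.90×1.102/(0.368×22.3))]
= (1/1.102) ln[3.995 × 0.7449] = 0.9074 × ln(2.975) = 0.9074 × 1.090 = 0.9894 d.
L(t_c) = L₀ e^(−k_1 t_c) = 22.3 × 0.6948 = 15.49 mg/L, and at the critical point k_a D_c = k_1 L, so D_c = (0.368/1.47) × 15.49 = 3.879 mg/L.
Minimum DO = C_s − D_c = 8.46 − 3.879 = 4.581 mg/L.
x_c = v t_c = 0.496 m/s × 0.9894 d × 86400 s/d = 42400 m ≈ 42.4 km.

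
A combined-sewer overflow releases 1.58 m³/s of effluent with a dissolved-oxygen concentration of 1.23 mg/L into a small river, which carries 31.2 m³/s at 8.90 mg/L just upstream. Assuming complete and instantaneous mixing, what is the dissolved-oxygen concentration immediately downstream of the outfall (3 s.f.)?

Flow-weighted mixing: C = (Q_r C_r + Q_w C_w)/(Q_r + Q_w)
= (31.2×8.90 + 1.58×1.23)/(31.2 + 1.58) = 279.6/32.78 = 8.530 mg/L.

8.53 mg/L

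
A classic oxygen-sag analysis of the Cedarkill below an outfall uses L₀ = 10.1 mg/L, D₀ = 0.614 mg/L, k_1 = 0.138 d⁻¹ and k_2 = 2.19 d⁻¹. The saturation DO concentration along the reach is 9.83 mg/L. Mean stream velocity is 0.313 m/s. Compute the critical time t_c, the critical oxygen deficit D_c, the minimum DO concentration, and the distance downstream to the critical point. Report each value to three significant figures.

t_c ≈ 0.205 d; D_c ≈ 0.619 mg/L; min DO ≈ 9.21 mg/L; x_c ≈ 5.55 km

t_c = [1/(k_2−k_1)] ln[(k_2/k_1)(1 − D₀(k_2−k_1)/(k_1 L₀))]
= [1/(2.19−0.138)] ln[(2.19/0.138)(1 − 0.614×2.052/(0.138×10.1))]
= (1/2.052) ln[15.87 × 0.09605] = 0.4873 × ln(1.524) = 0.4873 × 0.4215 = 0.2054 d.
D_c = (k_1/k_2) L₀ e^(−k_1 t_c) = (0.138/2.19) × 10.1 × e^(−0.138×0.2054) = 0.06301 × 10.1 × 0.9721 = 0.6187 mg/L.
Minimum DO = C_s − D_c = 9.83 − 0.6187 = 9.211 mg/L.
x_c = v t_c = 0.313 m/s × 0.2054 d × 86400 s/d = 5555 m ≈ 5.55 km.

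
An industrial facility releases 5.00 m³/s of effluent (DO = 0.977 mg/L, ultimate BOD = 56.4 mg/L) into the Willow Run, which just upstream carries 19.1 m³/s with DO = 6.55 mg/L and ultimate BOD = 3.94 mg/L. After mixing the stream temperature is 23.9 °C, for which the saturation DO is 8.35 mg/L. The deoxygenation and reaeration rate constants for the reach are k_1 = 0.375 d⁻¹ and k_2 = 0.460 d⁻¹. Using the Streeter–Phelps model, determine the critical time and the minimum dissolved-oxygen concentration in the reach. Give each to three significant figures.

t_c ≈ 1.86 d; minimum DO ≈ 2.33 mg/L

Mixed DO = (19.1×6.55 + 5.00×0.977)/(19.1+5.00) = 130.0/24.10 = 5.394 mg/L.
Mixed L₀ = (19.1×3.94 + 5.00×56.4)/(24.10) = 357.3/24.10 = 14.82 mg/L.
Initial deficit D₀ = C_s − DO₀ = 8.35 − 5.394 = 2.956 mg/L.
t_c = (1/0.08500) ln[(0.460/0.375)(1 − 2.956×0.08500/(0.375×14.82))] = 11.76 × ln(1.171) = 1.859 d.
D_c = (0.375/0.460) × 14.82 × e^(−0.375×1.859) = 0.8152 × 14.82 × 0.4980 = 6.018 mg/L.
Minimum DO = 8.35 − 6.018 = 2.332 mg/L.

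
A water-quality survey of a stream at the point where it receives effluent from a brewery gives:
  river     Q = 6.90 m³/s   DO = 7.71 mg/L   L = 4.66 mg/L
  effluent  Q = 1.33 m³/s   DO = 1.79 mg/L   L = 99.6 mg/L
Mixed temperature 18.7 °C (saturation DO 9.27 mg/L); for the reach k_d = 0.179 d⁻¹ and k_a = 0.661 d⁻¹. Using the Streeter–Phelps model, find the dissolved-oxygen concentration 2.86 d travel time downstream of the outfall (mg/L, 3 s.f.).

DO ≈ 5.56 mg/L

Mixed DO = (6.90×7.71 + 1.33×1.79)/(6.90+1.33) = 55.58/8.230 = 6.753 mg/L.
Mixed L₀ = (6.90×4.66 + 1.33×99.6)/(8.230) = 164.6/8.230 = 20.00 mg/L.
Initial deficit D₀ = C_s − DO₀ = 9.27 − 6.753 = 2.517 mg/L.
D(2.86) = [0.179×20.00/(0.661−0.179)](e^(−0.179×2.86) − e^(−0.661×2.86)) + 2.517 e^(−0.661×2.86)
= 7.428 × (0.5993 − 0.1510) + 2.517 × 0.1510 = 3.710 mg/L.
DO = 9.27 − 3.710 = 5.560 mg/L.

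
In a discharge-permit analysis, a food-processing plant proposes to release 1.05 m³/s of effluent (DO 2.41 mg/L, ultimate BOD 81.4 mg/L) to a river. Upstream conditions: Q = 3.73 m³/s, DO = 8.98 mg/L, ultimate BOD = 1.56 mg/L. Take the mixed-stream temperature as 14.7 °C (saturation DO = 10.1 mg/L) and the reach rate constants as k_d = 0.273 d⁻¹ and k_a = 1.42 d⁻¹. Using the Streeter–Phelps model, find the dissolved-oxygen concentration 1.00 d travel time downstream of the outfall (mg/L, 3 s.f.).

Mixed DO = (3.73×8.98 + 1.05×2.41)/(3.73+1.05) = 36.03/4.780 = 7.537 mg/L.
Mixed L₀ = (3.73×1.56 + 1.05×81.4)/(4.780) = 91.29/4.780 = 19.10 mg/L.
Initial deficit D₀ = C_s − DO₀ = 10.1 − 7.537 = 2.563 mg/L.
D(1.00) = [0.273×19.10/(1.42−0.273)](e^(−0.273×1.00) − e^(−1.42×1.00)) + 2.563 e^(−1.42×1.00)
= 4.546 × (0.7611 − 0.2417) + 2.563 × 0.2417 = 2.980 mg/L.
DO = 10.1 − 2.980 = 7.120 mg/L.

DO ≈ 7.12 mg/L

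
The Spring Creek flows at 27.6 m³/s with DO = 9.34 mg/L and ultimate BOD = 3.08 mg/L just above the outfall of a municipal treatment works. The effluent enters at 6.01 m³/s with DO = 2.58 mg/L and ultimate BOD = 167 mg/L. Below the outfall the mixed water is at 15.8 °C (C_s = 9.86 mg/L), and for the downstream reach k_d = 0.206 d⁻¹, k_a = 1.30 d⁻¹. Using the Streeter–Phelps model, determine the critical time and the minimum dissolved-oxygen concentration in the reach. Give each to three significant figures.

t_c ≈ 1.38 d; minimum DO ≈ 6.00 mg/L

Mixed DO = (27.6×9.34 + 6.01×2.58)/(27.6+6.01) = 273.3/33.61 = 8.131 mg/L.
Mixed L₀ = (27.6×3.08 + 6.01×167)/(33.61) = 1089/33.61 = 32.39 mg/L.
Initial deficit D₀ = C_s − DO₀ = 9.86 − 8.131 = 1.729 mg/L.
t_c = (1/1.094) ln[(1.30/0.206)(1 − 1.729×1.094/(0.206×32.39))] = 0.9141 × ln(4.522) = 1.379 d.
D_c = (0.206/1.30) × 32.39 × e^(−0.206×1.379) = 0.1585 × 32.39 × 0.7527 = 3.863 mg/L.
Minimum DO = 9.86 − 3.863 = 5.997 mg/L.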